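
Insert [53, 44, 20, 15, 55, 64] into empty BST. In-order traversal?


Insert 53: root
Insert 44: L from 53
Insert 20: L from 53 -> L from 44
Insert 15: L from 53 -> L from 44 -> L from 20
Insert 55: R from 53
Insert 64: R from 53 -> R from 55

In-order: [15, 20, 44, 53, 55, 64]


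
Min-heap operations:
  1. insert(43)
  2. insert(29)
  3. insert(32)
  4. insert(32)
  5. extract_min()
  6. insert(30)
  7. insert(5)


insert(43) -> [43]
insert(29) -> [29, 43]
insert(32) -> [29, 43, 32]
insert(32) -> [29, 32, 32, 43]
extract_min()->29, [32, 32, 43]
insert(30) -> [30, 32, 43, 32]
insert(5) -> [5, 30, 43, 32, 32]

Final heap: [5, 30, 43, 32, 32]


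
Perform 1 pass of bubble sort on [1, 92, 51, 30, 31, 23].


Initial: [1, 92, 51, 30, 31, 23]
Pass 1: [1, 51, 30, 31, 23, 92] (4 swaps)

After 1 pass: [1, 51, 30, 31, 23, 92]


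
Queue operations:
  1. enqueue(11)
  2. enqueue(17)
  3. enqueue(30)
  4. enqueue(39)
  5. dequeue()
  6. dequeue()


enqueue(11) -> [11]
enqueue(17) -> [11, 17]
enqueue(30) -> [11, 17, 30]
enqueue(39) -> [11, 17, 30, 39]
dequeue()->11, [17, 30, 39]
dequeue()->17, [30, 39]

Final queue: [30, 39]


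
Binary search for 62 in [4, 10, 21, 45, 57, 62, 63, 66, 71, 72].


Step 1: lo=0, hi=9, mid=4, val=57
Step 2: lo=5, hi=9, mid=7, val=66
Step 3: lo=5, hi=6, mid=5, val=62

Found at index 5


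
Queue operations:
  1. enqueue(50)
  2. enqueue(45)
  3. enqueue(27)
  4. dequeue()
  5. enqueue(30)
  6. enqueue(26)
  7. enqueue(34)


enqueue(50) -> [50]
enqueue(45) -> [50, 45]
enqueue(27) -> [50, 45, 27]
dequeue()->50, [45, 27]
enqueue(30) -> [45, 27, 30]
enqueue(26) -> [45, 27, 30, 26]
enqueue(34) -> [45, 27, 30, 26, 34]

Final queue: [45, 27, 30, 26, 34]


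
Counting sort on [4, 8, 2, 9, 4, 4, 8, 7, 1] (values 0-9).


Input: [4, 8, 2, 9, 4, 4, 8, 7, 1]
Counts: [0, 1, 1, 0, 3, 0, 0, 1, 2, 1]

Sorted: [1, 2, 4, 4, 4, 7, 8, 8, 9]


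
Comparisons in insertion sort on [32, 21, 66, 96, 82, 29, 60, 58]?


Algorithm: insertion sort
Input: [32, 21, 66, 96, 82, 29, 60, 58]
Sorted: [21, 29, 32, 58, 60, 66, 82, 96]

19


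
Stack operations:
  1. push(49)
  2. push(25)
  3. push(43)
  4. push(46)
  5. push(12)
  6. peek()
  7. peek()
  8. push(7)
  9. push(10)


push(49) -> [49]
push(25) -> [49, 25]
push(43) -> [49, 25, 43]
push(46) -> [49, 25, 43, 46]
push(12) -> [49, 25, 43, 46, 12]
peek()->12
peek()->12
push(7) -> [49, 25, 43, 46, 12, 7]
push(10) -> [49, 25, 43, 46, 12, 7, 10]

Final stack: [49, 25, 43, 46, 12, 7, 10]


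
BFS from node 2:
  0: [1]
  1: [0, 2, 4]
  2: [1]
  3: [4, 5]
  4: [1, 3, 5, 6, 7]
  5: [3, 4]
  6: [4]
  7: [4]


Visit 2, enqueue [1]
Visit 1, enqueue [0, 4]
Visit 0, enqueue []
Visit 4, enqueue [3, 5, 6, 7]
Visit 3, enqueue []
Visit 5, enqueue []
Visit 6, enqueue []
Visit 7, enqueue []

BFS order: [2, 1, 0, 4, 3, 5, 6, 7]


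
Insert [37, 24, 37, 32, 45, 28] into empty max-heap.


Insert 37: [37]
Insert 24: [37, 24]
Insert 37: [37, 24, 37]
Insert 32: [37, 32, 37, 24]
Insert 45: [45, 37, 37, 24, 32]
Insert 28: [45, 37, 37, 24, 32, 28]

Final heap: [45, 37, 37, 24, 32, 28]


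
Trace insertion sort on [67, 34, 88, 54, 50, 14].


Initial: [67, 34, 88, 54, 50, 14]
Insert 34: [34, 67, 88, 54, 50, 14]
Insert 88: [34, 67, 88, 54, 50, 14]
Insert 54: [34, 54, 67, 88, 50, 14]
Insert 50: [34, 50, 54, 67, 88, 14]
Insert 14: [14, 34, 50, 54, 67, 88]

Sorted: [14, 34, 50, 54, 67, 88]


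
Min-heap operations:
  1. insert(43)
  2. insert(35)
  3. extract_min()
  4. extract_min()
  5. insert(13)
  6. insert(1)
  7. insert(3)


insert(43) -> [43]
insert(35) -> [35, 43]
extract_min()->35, [43]
extract_min()->43, []
insert(13) -> [13]
insert(1) -> [1, 13]
insert(3) -> [1, 13, 3]

Final heap: [1, 13, 3]


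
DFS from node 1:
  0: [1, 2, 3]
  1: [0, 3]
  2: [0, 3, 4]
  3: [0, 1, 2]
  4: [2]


Visit 1, push [3, 0]
Visit 0, push [3, 2]
Visit 2, push [4, 3]
Visit 3, push []
Visit 4, push []

DFS order: [1, 0, 2, 3, 4]


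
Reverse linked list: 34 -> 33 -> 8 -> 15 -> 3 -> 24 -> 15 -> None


Step 1: curr=34, set curr.next=prev(None) | reversed so far: 34
Step 2: curr=33, set curr.next=prev(34) | reversed so far: 33 -> 34
Step 3: curr=8, set curr.next=prev(33) | reversed so far: 8 -> 33 -> 34
Step 4: curr=15, set curr.next=prev(8) | reversed so far: 15 -> 8 -> 33 -> 34
Step 5: curr=3, set curr.next=prev(15) | reversed so far: 3 -> 15 -> 8 -> 33 -> 34
Step 6: curr=24, set curr.next=prev(3) | reversed so far: 24 -> 3 -> 15 -> 8 -> 33 -> 34
Step 7: curr=15, set curr.next=prev(24) | reversed so far: 15 -> 24 -> 3 -> 15 -> 8 -> 33 -> 34

15 -> 24 -> 3 -> 15 -> 8 -> 33 -> 34 -> None


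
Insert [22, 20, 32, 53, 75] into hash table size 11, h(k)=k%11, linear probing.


Insert 22: h=0 -> slot 0
Insert 20: h=9 -> slot 9
Insert 32: h=10 -> slot 10
Insert 53: h=9, 3 probes -> slot 1
Insert 75: h=9, 4 probes -> slot 2

Table: [22, 53, 75, None, None, None, None, None, None, 20, 32]


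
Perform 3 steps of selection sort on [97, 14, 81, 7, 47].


Initial: [97, 14, 81, 7, 47]
Step 1: min=7 at 3
  Swap: [7, 14, 81, 97, 47]
Step 2: min=14 at 1
  Swap: [7, 14, 81, 97, 47]
Step 3: min=47 at 4
  Swap: [7, 14, 47, 97, 81]

After 3 steps: [7, 14, 47, 97, 81]


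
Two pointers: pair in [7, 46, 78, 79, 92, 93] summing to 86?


lo=0(7)+hi=5(93)=100
lo=0(7)+hi=4(92)=99
lo=0(7)+hi=3(79)=86

Yes: 7+79=86


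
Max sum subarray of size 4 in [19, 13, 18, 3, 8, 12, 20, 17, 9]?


[0:4]: 53
[1:5]: 42
[2:6]: 41
[3:7]: 43
[4:8]: 57
[5:9]: 58

Max: 58 at [5:9]


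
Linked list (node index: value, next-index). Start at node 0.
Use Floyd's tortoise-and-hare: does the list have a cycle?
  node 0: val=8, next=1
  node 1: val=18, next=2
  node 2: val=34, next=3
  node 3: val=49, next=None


Floyd's tortoise (slow, +1) and hare (fast, +2):
  init: slow=0, fast=0
  step 1: slow=1, fast=2
  step 2: fast 2->3->None, no cycle

Cycle: no


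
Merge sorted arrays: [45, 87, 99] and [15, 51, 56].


Take 15 from B
Take 45 from A
Take 51 from B
Take 56 from B

Merged: [15, 45, 51, 56, 87, 99]


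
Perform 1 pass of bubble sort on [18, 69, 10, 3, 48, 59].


Initial: [18, 69, 10, 3, 48, 59]
Pass 1: [18, 10, 3, 48, 59, 69] (4 swaps)

After 1 pass: [18, 10, 3, 48, 59, 69]


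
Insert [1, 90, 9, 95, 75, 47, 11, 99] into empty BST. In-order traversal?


Insert 1: root
Insert 90: R from 1
Insert 9: R from 1 -> L from 90
Insert 95: R from 1 -> R from 90
Insert 75: R from 1 -> L from 90 -> R from 9
Insert 47: R from 1 -> L from 90 -> R from 9 -> L from 75
Insert 11: R from 1 -> L from 90 -> R from 9 -> L from 75 -> L from 47
Insert 99: R from 1 -> R from 90 -> R from 95

In-order: [1, 9, 11, 47, 75, 90, 95, 99]


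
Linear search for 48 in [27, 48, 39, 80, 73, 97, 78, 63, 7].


i=0: 27!=48
i=1: 48==48 found!

Found at 1, 2 comps


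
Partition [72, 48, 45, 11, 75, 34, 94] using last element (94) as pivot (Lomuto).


Pivot: 94
  72 <= 94: advance i (no swap)
  48 <= 94: advance i (no swap)
  45 <= 94: advance i (no swap)
  11 <= 94: advance i (no swap)
  75 <= 94: advance i (no swap)
  34 <= 94: advance i (no swap)
Place pivot at 6: [72, 48, 45, 11, 75, 34, 94]

Partitioned: [72, 48, 45, 11, 75, 34, 94]


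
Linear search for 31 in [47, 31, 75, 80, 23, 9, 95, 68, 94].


i=0: 47!=31
i=1: 31==31 found!

Found at 1, 2 comps


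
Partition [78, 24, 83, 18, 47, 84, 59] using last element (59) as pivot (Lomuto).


Pivot: 59
  24 <= 59: swap -> [24, 78, 83, 18, 47, 84, 59]
  18 <= 59: swap -> [24, 18, 83, 78, 47, 84, 59]
  47 <= 59: swap -> [24, 18, 47, 78, 83, 84, 59]
Place pivot at 3: [24, 18, 47, 59, 83, 84, 78]

Partitioned: [24, 18, 47, 59, 83, 84, 78]


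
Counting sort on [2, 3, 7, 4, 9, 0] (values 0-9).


Input: [2, 3, 7, 4, 9, 0]
Counts: [1, 0, 1, 1, 1, 0, 0, 1, 0, 1]

Sorted: [0, 2, 3, 4, 7, 9]


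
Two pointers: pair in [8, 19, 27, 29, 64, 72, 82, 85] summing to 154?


lo=0(8)+hi=7(85)=93
lo=1(19)+hi=7(85)=104
lo=2(27)+hi=7(85)=112
lo=3(29)+hi=7(85)=114
lo=4(64)+hi=7(85)=149
lo=5(72)+hi=7(85)=157
lo=5(72)+hi=6(82)=154

Yes: 72+82=154


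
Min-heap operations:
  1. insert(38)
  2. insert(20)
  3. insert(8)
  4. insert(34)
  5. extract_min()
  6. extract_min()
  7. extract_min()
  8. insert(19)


insert(38) -> [38]
insert(20) -> [20, 38]
insert(8) -> [8, 38, 20]
insert(34) -> [8, 34, 20, 38]
extract_min()->8, [20, 34, 38]
extract_min()->20, [34, 38]
extract_min()->34, [38]
insert(19) -> [19, 38]

Final heap: [19, 38]


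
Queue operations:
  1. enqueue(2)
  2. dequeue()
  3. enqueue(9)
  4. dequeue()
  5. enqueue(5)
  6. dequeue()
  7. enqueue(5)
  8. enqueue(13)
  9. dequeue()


enqueue(2) -> [2]
dequeue()->2, []
enqueue(9) -> [9]
dequeue()->9, []
enqueue(5) -> [5]
dequeue()->5, []
enqueue(5) -> [5]
enqueue(13) -> [5, 13]
dequeue()->5, [13]

Final queue: [13]


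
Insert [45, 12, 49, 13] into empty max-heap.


Insert 45: [45]
Insert 12: [45, 12]
Insert 49: [49, 12, 45]
Insert 13: [49, 13, 45, 12]

Final heap: [49, 13, 45, 12]


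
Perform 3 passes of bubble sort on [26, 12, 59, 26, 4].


Initial: [26, 12, 59, 26, 4]
Pass 1: [12, 26, 26, 4, 59] (3 swaps)
Pass 2: [12, 26, 4, 26, 59] (1 swaps)
Pass 3: [12, 4, 26, 26, 59] (1 swaps)

After 3 passes: [12, 4, 26, 26, 59]


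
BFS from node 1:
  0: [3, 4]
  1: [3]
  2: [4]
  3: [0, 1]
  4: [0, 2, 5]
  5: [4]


Visit 1, enqueue [3]
Visit 3, enqueue [0]
Visit 0, enqueue [4]
Visit 4, enqueue [2, 5]
Visit 2, enqueue []
Visit 5, enqueue []

BFS order: [1, 3, 0, 4, 2, 5]


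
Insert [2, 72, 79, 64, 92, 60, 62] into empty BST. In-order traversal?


Insert 2: root
Insert 72: R from 2
Insert 79: R from 2 -> R from 72
Insert 64: R from 2 -> L from 72
Insert 92: R from 2 -> R from 72 -> R from 79
Insert 60: R from 2 -> L from 72 -> L from 64
Insert 62: R from 2 -> L from 72 -> L from 64 -> R from 60

In-order: [2, 60, 62, 64, 72, 79, 92]


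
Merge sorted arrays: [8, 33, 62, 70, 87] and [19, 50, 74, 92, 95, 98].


Take 8 from A
Take 19 from B
Take 33 from A
Take 50 from B
Take 62 from A
Take 70 from A
Take 74 from B
Take 87 from A

Merged: [8, 19, 33, 50, 62, 70, 74, 87, 92, 95, 98]


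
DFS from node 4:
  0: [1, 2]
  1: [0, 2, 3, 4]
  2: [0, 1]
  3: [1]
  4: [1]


Visit 4, push [1]
Visit 1, push [3, 2, 0]
Visit 0, push [2]
Visit 2, push []
Visit 3, push []

DFS order: [4, 1, 0, 2, 3]


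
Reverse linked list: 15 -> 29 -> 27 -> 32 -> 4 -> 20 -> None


Step 1: curr=15, set curr.next=prev(None) | reversed so far: 15
Step 2: curr=29, set curr.next=prev(15) | reversed so far: 29 -> 15
Step 3: curr=27, set curr.next=prev(29) | reversed so far: 27 -> 29 -> 15
Step 4: curr=32, set curr.next=prev(27) | reversed so far: 32 -> 27 -> 29 -> 15
Step 5: curr=4, set curr.next=prev(32) | reversed so far: 4 -> 32 -> 27 -> 29 -> 15
Step 6: curr=20, set curr.next=prev(4) | reversed so far: 20 -> 4 -> 32 -> 27 -> 29 -> 15

20 -> 4 -> 32 -> 27 -> 29 -> 15 -> None


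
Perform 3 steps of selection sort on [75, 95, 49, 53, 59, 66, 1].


Initial: [75, 95, 49, 53, 59, 66, 1]
Step 1: min=1 at 6
  Swap: [1, 95, 49, 53, 59, 66, 75]
Step 2: min=49 at 2
  Swap: [1, 49, 95, 53, 59, 66, 75]
Step 3: min=53 at 3
  Swap: [1, 49, 53, 95, 59, 66, 75]

After 3 steps: [1, 49, 53, 95, 59, 66, 75]


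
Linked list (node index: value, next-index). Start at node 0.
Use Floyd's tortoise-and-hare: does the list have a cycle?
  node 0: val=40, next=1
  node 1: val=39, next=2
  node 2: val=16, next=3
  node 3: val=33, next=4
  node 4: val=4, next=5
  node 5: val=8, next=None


Floyd's tortoise (slow, +1) and hare (fast, +2):
  init: slow=0, fast=0
  step 1: slow=1, fast=2
  step 2: slow=2, fast=4
  step 3: fast 4->5->None, no cycle

Cycle: no


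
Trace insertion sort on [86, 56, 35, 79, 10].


Initial: [86, 56, 35, 79, 10]
Insert 56: [56, 86, 35, 79, 10]
Insert 35: [35, 56, 86, 79, 10]
Insert 79: [35, 56, 79, 86, 10]
Insert 10: [10, 35, 56, 79, 86]

Sorted: [10, 35, 56, 79, 86]


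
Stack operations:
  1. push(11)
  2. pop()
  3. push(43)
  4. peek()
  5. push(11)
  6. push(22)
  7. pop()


push(11) -> [11]
pop()->11, []
push(43) -> [43]
peek()->43
push(11) -> [43, 11]
push(22) -> [43, 11, 22]
pop()->22, [43, 11]

Final stack: [43, 11]


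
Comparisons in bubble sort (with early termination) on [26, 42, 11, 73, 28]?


Algorithm: bubble sort (with early termination)
Input: [26, 42, 11, 73, 28]
Sorted: [11, 26, 28, 42, 73]

9


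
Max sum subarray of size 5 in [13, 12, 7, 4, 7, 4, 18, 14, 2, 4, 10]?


[0:5]: 43
[1:6]: 34
[2:7]: 40
[3:8]: 47
[4:9]: 45
[5:10]: 42
[6:11]: 48

Max: 48 at [6:11]


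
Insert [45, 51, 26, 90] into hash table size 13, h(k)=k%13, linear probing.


Insert 45: h=6 -> slot 6
Insert 51: h=12 -> slot 12
Insert 26: h=0 -> slot 0
Insert 90: h=12, 2 probes -> slot 1

Table: [26, 90, None, None, None, None, 45, None, None, None, None, None, 51]


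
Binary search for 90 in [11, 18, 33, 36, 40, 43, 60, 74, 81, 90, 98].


Step 1: lo=0, hi=10, mid=5, val=43
Step 2: lo=6, hi=10, mid=8, val=81
Step 3: lo=9, hi=10, mid=9, val=90

Found at index 9


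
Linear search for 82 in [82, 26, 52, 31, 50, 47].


i=0: 82==82 found!

Found at 0, 1 comps


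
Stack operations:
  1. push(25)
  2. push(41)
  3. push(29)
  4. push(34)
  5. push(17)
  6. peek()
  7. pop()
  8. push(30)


push(25) -> [25]
push(41) -> [25, 41]
push(29) -> [25, 41, 29]
push(34) -> [25, 41, 29, 34]
push(17) -> [25, 41, 29, 34, 17]
peek()->17
pop()->17, [25, 41, 29, 34]
push(30) -> [25, 41, 29, 34, 30]

Final stack: [25, 41, 29, 34, 30]


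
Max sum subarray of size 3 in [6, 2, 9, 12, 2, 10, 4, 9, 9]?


[0:3]: 17
[1:4]: 23
[2:5]: 23
[3:6]: 24
[4:7]: 16
[5:8]: 23
[6:9]: 22

Max: 24 at [3:6]


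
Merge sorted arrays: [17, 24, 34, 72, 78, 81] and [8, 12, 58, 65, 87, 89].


Take 8 from B
Take 12 from B
Take 17 from A
Take 24 from A
Take 34 from A
Take 58 from B
Take 65 from B
Take 72 from A
Take 78 from A
Take 81 from A

Merged: [8, 12, 17, 24, 34, 58, 65, 72, 78, 81, 87, 89]


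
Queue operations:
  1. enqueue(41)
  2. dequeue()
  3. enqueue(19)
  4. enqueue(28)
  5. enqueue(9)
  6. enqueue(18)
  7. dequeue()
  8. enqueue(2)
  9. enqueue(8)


enqueue(41) -> [41]
dequeue()->41, []
enqueue(19) -> [19]
enqueue(28) -> [19, 28]
enqueue(9) -> [19, 28, 9]
enqueue(18) -> [19, 28, 9, 18]
dequeue()->19, [28, 9, 18]
enqueue(2) -> [28, 9, 18, 2]
enqueue(8) -> [28, 9, 18, 2, 8]

Final queue: [28, 9, 18, 2, 8]


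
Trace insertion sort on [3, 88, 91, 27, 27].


Initial: [3, 88, 91, 27, 27]
Insert 88: [3, 88, 91, 27, 27]
Insert 91: [3, 88, 91, 27, 27]
Insert 27: [3, 27, 88, 91, 27]
Insert 27: [3, 27, 27, 88, 91]

Sorted: [3, 27, 27, 88, 91]


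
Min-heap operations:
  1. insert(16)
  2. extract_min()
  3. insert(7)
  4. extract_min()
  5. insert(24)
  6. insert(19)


insert(16) -> [16]
extract_min()->16, []
insert(7) -> [7]
extract_min()->7, []
insert(24) -> [24]
insert(19) -> [19, 24]

Final heap: [19, 24]


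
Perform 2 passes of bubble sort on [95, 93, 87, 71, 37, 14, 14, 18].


Initial: [95, 93, 87, 71, 37, 14, 14, 18]
Pass 1: [93, 87, 71, 37, 14, 14, 18, 95] (7 swaps)
Pass 2: [87, 71, 37, 14, 14, 18, 93, 95] (6 swaps)

After 2 passes: [87, 71, 37, 14, 14, 18, 93, 95]


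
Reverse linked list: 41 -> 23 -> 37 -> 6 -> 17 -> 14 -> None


Step 1: curr=41, set curr.next=prev(None) | reversed so far: 41
Step 2: curr=23, set curr.next=prev(41) | reversed so far: 23 -> 41
Step 3: curr=37, set curr.next=prev(23) | reversed so far: 37 -> 23 -> 41
Step 4: curr=6, set curr.next=prev(37) | reversed so far: 6 -> 37 -> 23 -> 41
Step 5: curr=17, set curr.next=prev(6) | reversed so far: 17 -> 6 -> 37 -> 23 -> 41
Step 6: curr=14, set curr.next=prev(17) | reversed so far: 14 -> 17 -> 6 -> 37 -> 23 -> 41

14 -> 17 -> 6 -> 37 -> 23 -> 41 -> None


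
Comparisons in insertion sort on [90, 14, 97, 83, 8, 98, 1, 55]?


Algorithm: insertion sort
Input: [90, 14, 97, 83, 8, 98, 1, 55]
Sorted: [1, 8, 14, 55, 83, 90, 97, 98]

21


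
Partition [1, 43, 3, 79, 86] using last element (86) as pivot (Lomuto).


Pivot: 86
  1 <= 86: advance i (no swap)
  43 <= 86: advance i (no swap)
  3 <= 86: advance i (no swap)
  79 <= 86: advance i (no swap)
Place pivot at 4: [1, 43, 3, 79, 86]

Partitioned: [1, 43, 3, 79, 86]


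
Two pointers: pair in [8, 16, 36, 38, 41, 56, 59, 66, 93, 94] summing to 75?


lo=0(8)+hi=9(94)=102
lo=0(8)+hi=8(93)=101
lo=0(8)+hi=7(66)=74
lo=1(16)+hi=7(66)=82
lo=1(16)+hi=6(59)=75

Yes: 16+59=75


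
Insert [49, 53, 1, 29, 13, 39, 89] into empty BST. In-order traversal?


Insert 49: root
Insert 53: R from 49
Insert 1: L from 49
Insert 29: L from 49 -> R from 1
Insert 13: L from 49 -> R from 1 -> L from 29
Insert 39: L from 49 -> R from 1 -> R from 29
Insert 89: R from 49 -> R from 53

In-order: [1, 13, 29, 39, 49, 53, 89]


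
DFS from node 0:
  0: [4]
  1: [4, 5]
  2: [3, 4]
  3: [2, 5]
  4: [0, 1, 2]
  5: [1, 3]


Visit 0, push [4]
Visit 4, push [2, 1]
Visit 1, push [5]
Visit 5, push [3]
Visit 3, push [2]
Visit 2, push []

DFS order: [0, 4, 1, 5, 3, 2]


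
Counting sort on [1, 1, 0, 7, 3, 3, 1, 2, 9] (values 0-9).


Input: [1, 1, 0, 7, 3, 3, 1, 2, 9]
Counts: [1, 3, 1, 2, 0, 0, 0, 1, 0, 1]

Sorted: [0, 1, 1, 1, 2, 3, 3, 7, 9]


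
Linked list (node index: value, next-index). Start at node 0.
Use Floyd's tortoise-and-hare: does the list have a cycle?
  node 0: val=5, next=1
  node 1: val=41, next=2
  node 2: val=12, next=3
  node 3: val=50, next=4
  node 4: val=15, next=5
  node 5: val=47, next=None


Floyd's tortoise (slow, +1) and hare (fast, +2):
  init: slow=0, fast=0
  step 1: slow=1, fast=2
  step 2: slow=2, fast=4
  step 3: fast 4->5->None, no cycle

Cycle: no


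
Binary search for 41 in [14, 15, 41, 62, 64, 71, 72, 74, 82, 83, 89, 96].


Step 1: lo=0, hi=11, mid=5, val=71
Step 2: lo=0, hi=4, mid=2, val=41

Found at index 2


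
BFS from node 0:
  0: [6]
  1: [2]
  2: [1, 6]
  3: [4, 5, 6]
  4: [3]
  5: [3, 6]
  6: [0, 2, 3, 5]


Visit 0, enqueue [6]
Visit 6, enqueue [2, 3, 5]
Visit 2, enqueue [1]
Visit 3, enqueue [4]
Visit 5, enqueue []
Visit 1, enqueue []
Visit 4, enqueue []

BFS order: [0, 6, 2, 3, 5, 1, 4]


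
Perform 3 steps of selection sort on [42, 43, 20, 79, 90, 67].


Initial: [42, 43, 20, 79, 90, 67]
Step 1: min=20 at 2
  Swap: [20, 43, 42, 79, 90, 67]
Step 2: min=42 at 2
  Swap: [20, 42, 43, 79, 90, 67]
Step 3: min=43 at 2
  Swap: [20, 42, 43, 79, 90, 67]

After 3 steps: [20, 42, 43, 79, 90, 67]


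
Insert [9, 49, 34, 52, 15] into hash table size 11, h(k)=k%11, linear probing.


Insert 9: h=9 -> slot 9
Insert 49: h=5 -> slot 5
Insert 34: h=1 -> slot 1
Insert 52: h=8 -> slot 8
Insert 15: h=4 -> slot 4

Table: [None, 34, None, None, 15, 49, None, None, 52, 9, None]


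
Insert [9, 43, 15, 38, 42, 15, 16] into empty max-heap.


Insert 9: [9]
Insert 43: [43, 9]
Insert 15: [43, 9, 15]
Insert 38: [43, 38, 15, 9]
Insert 42: [43, 42, 15, 9, 38]
Insert 15: [43, 42, 15, 9, 38, 15]
Insert 16: [43, 42, 16, 9, 38, 15, 15]

Final heap: [43, 42, 16, 9, 38, 15, 15]


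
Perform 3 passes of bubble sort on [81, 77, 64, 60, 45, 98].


Initial: [81, 77, 64, 60, 45, 98]
Pass 1: [77, 64, 60, 45, 81, 98] (4 swaps)
Pass 2: [64, 60, 45, 77, 81, 98] (3 swaps)
Pass 3: [60, 45, 64, 77, 81, 98] (2 swaps)

After 3 passes: [60, 45, 64, 77, 81, 98]


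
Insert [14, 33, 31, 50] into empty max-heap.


Insert 14: [14]
Insert 33: [33, 14]
Insert 31: [33, 14, 31]
Insert 50: [50, 33, 31, 14]

Final heap: [50, 33, 31, 14]


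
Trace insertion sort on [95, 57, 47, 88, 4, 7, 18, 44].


Initial: [95, 57, 47, 88, 4, 7, 18, 44]
Insert 57: [57, 95, 47, 88, 4, 7, 18, 44]
Insert 47: [47, 57, 95, 88, 4, 7, 18, 44]
Insert 88: [47, 57, 88, 95, 4, 7, 18, 44]
Insert 4: [4, 47, 57, 88, 95, 7, 18, 44]
Insert 7: [4, 7, 47, 57, 88, 95, 18, 44]
Insert 18: [4, 7, 18, 47, 57, 88, 95, 44]
Insert 44: [4, 7, 18, 44, 47, 57, 88, 95]

Sorted: [4, 7, 18, 44, 47, 57, 88, 95]


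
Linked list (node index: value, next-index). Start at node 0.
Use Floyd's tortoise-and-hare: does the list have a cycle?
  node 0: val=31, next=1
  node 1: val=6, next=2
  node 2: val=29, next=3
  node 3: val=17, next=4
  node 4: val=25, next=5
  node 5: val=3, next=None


Floyd's tortoise (slow, +1) and hare (fast, +2):
  init: slow=0, fast=0
  step 1: slow=1, fast=2
  step 2: slow=2, fast=4
  step 3: fast 4->5->None, no cycle

Cycle: no


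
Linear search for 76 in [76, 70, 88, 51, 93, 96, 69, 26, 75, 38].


i=0: 76==76 found!

Found at 0, 1 comps


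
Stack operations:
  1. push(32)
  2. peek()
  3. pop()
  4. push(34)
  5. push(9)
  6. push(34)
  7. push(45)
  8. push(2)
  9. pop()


push(32) -> [32]
peek()->32
pop()->32, []
push(34) -> [34]
push(9) -> [34, 9]
push(34) -> [34, 9, 34]
push(45) -> [34, 9, 34, 45]
push(2) -> [34, 9, 34, 45, 2]
pop()->2, [34, 9, 34, 45]

Final stack: [34, 9, 34, 45]


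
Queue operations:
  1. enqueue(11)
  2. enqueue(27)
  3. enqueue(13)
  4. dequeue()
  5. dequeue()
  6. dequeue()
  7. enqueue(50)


enqueue(11) -> [11]
enqueue(27) -> [11, 27]
enqueue(13) -> [11, 27, 13]
dequeue()->11, [27, 13]
dequeue()->27, [13]
dequeue()->13, []
enqueue(50) -> [50]

Final queue: [50]


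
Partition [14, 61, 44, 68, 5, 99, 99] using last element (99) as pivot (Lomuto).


Pivot: 99
  14 <= 99: advance i (no swap)
  61 <= 99: advance i (no swap)
  44 <= 99: advance i (no swap)
  68 <= 99: advance i (no swap)
  5 <= 99: advance i (no swap)
  99 <= 99: advance i (no swap)
Place pivot at 6: [14, 61, 44, 68, 5, 99, 99]

Partitioned: [14, 61, 44, 68, 5, 99, 99]


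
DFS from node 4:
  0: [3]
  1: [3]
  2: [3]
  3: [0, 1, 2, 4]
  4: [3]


Visit 4, push [3]
Visit 3, push [2, 1, 0]
Visit 0, push []
Visit 1, push []
Visit 2, push []

DFS order: [4, 3, 0, 1, 2]


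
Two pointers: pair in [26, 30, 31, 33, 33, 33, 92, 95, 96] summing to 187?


lo=0(26)+hi=8(96)=122
lo=1(30)+hi=8(96)=126
lo=2(31)+hi=8(96)=127
lo=3(33)+hi=8(96)=129
lo=4(33)+hi=8(96)=129
lo=5(33)+hi=8(96)=129
lo=6(92)+hi=8(96)=188
lo=6(92)+hi=7(95)=187

Yes: 92+95=187


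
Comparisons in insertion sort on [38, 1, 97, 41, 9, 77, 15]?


Algorithm: insertion sort
Input: [38, 1, 97, 41, 9, 77, 15]
Sorted: [1, 9, 15, 38, 41, 77, 97]

15


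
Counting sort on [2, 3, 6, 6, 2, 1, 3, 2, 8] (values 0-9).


Input: [2, 3, 6, 6, 2, 1, 3, 2, 8]
Counts: [0, 1, 3, 2, 0, 0, 2, 0, 1, 0]

Sorted: [1, 2, 2, 2, 3, 3, 6, 6, 8]


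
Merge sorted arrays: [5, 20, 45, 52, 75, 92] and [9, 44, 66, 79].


Take 5 from A
Take 9 from B
Take 20 from A
Take 44 from B
Take 45 from A
Take 52 from A
Take 66 from B
Take 75 from A
Take 79 from B

Merged: [5, 9, 20, 44, 45, 52, 66, 75, 79, 92]


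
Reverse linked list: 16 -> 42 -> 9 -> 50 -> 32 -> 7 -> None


Step 1: curr=16, set curr.next=prev(None) | reversed so far: 16
Step 2: curr=42, set curr.next=prev(16) | reversed so far: 42 -> 16
Step 3: curr=9, set curr.next=prev(42) | reversed so far: 9 -> 42 -> 16
Step 4: curr=50, set curr.next=prev(9) | reversed so far: 50 -> 9 -> 42 -> 16
Step 5: curr=32, set curr.next=prev(50) | reversed so far: 32 -> 50 -> 9 -> 42 -> 16
Step 6: curr=7, set curr.next=prev(32) | reversed so far: 7 -> 32 -> 50 -> 9 -> 42 -> 16

7 -> 32 -> 50 -> 9 -> 42 -> 16 -> None


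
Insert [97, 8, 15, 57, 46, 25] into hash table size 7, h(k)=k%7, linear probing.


Insert 97: h=6 -> slot 6
Insert 8: h=1 -> slot 1
Insert 15: h=1, 1 probes -> slot 2
Insert 57: h=1, 2 probes -> slot 3
Insert 46: h=4 -> slot 4
Insert 25: h=4, 1 probes -> slot 5

Table: [None, 8, 15, 57, 46, 25, 97]


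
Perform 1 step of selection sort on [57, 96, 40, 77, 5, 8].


Initial: [57, 96, 40, 77, 5, 8]
Step 1: min=5 at 4
  Swap: [5, 96, 40, 77, 57, 8]

After 1 step: [5, 96, 40, 77, 57, 8]


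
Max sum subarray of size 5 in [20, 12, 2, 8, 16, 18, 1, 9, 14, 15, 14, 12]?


[0:5]: 58
[1:6]: 56
[2:7]: 45
[3:8]: 52
[4:9]: 58
[5:10]: 57
[6:11]: 53
[7:12]: 64

Max: 64 at [7:12]


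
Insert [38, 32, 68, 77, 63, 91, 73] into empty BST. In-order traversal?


Insert 38: root
Insert 32: L from 38
Insert 68: R from 38
Insert 77: R from 38 -> R from 68
Insert 63: R from 38 -> L from 68
Insert 91: R from 38 -> R from 68 -> R from 77
Insert 73: R from 38 -> R from 68 -> L from 77

In-order: [32, 38, 63, 68, 73, 77, 91]


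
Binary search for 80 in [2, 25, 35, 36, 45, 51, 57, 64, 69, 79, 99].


Step 1: lo=0, hi=10, mid=5, val=51
Step 2: lo=6, hi=10, mid=8, val=69
Step 3: lo=9, hi=10, mid=9, val=79
Step 4: lo=10, hi=10, mid=10, val=99

Not found


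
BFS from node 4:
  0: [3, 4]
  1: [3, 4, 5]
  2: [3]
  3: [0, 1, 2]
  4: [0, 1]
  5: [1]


Visit 4, enqueue [0, 1]
Visit 0, enqueue [3]
Visit 1, enqueue [5]
Visit 3, enqueue [2]
Visit 5, enqueue []
Visit 2, enqueue []

BFS order: [4, 0, 1, 3, 5, 2]


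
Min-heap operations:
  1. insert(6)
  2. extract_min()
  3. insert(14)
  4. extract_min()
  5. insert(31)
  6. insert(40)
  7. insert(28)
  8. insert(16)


insert(6) -> [6]
extract_min()->6, []
insert(14) -> [14]
extract_min()->14, []
insert(31) -> [31]
insert(40) -> [31, 40]
insert(28) -> [28, 40, 31]
insert(16) -> [16, 28, 31, 40]

Final heap: [16, 28, 31, 40]


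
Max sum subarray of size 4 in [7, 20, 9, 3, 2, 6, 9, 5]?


[0:4]: 39
[1:5]: 34
[2:6]: 20
[3:7]: 20
[4:8]: 22

Max: 39 at [0:4]


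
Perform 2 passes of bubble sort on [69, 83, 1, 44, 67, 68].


Initial: [69, 83, 1, 44, 67, 68]
Pass 1: [69, 1, 44, 67, 68, 83] (4 swaps)
Pass 2: [1, 44, 67, 68, 69, 83] (4 swaps)

After 2 passes: [1, 44, 67, 68, 69, 83]


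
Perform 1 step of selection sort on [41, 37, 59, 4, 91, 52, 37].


Initial: [41, 37, 59, 4, 91, 52, 37]
Step 1: min=4 at 3
  Swap: [4, 37, 59, 41, 91, 52, 37]

After 1 step: [4, 37, 59, 41, 91, 52, 37]


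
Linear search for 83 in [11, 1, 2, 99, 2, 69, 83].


i=0: 11!=83
i=1: 1!=83
i=2: 2!=83
i=3: 99!=83
i=4: 2!=83
i=5: 69!=83
i=6: 83==83 found!

Found at 6, 7 comps


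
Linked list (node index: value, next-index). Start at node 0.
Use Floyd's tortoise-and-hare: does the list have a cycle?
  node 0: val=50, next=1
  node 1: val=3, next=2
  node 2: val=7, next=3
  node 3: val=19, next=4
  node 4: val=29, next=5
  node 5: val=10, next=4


Floyd's tortoise (slow, +1) and hare (fast, +2):
  init: slow=0, fast=0
  step 1: slow=1, fast=2
  step 2: slow=2, fast=4
  step 3: slow=3, fast=4
  step 4: slow=4, fast=4
  slow == fast at node 4: cycle detected

Cycle: yes


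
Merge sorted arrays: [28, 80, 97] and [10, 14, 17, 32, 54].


Take 10 from B
Take 14 from B
Take 17 from B
Take 28 from A
Take 32 from B
Take 54 from B

Merged: [10, 14, 17, 28, 32, 54, 80, 97]


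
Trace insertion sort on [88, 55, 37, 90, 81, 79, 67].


Initial: [88, 55, 37, 90, 81, 79, 67]
Insert 55: [55, 88, 37, 90, 81, 79, 67]
Insert 37: [37, 55, 88, 90, 81, 79, 67]
Insert 90: [37, 55, 88, 90, 81, 79, 67]
Insert 81: [37, 55, 81, 88, 90, 79, 67]
Insert 79: [37, 55, 79, 81, 88, 90, 67]
Insert 67: [37, 55, 67, 79, 81, 88, 90]

Sorted: [37, 55, 67, 79, 81, 88, 90]


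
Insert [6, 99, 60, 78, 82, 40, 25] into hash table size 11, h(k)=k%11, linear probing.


Insert 6: h=6 -> slot 6
Insert 99: h=0 -> slot 0
Insert 60: h=5 -> slot 5
Insert 78: h=1 -> slot 1
Insert 82: h=5, 2 probes -> slot 7
Insert 40: h=7, 1 probes -> slot 8
Insert 25: h=3 -> slot 3

Table: [99, 78, None, 25, None, 60, 6, 82, 40, None, None]


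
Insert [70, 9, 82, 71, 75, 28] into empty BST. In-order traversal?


Insert 70: root
Insert 9: L from 70
Insert 82: R from 70
Insert 71: R from 70 -> L from 82
Insert 75: R from 70 -> L from 82 -> R from 71
Insert 28: L from 70 -> R from 9

In-order: [9, 28, 70, 71, 75, 82]


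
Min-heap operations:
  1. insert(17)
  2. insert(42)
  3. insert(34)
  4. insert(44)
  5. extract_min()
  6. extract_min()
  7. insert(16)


insert(17) -> [17]
insert(42) -> [17, 42]
insert(34) -> [17, 42, 34]
insert(44) -> [17, 42, 34, 44]
extract_min()->17, [34, 42, 44]
extract_min()->34, [42, 44]
insert(16) -> [16, 44, 42]

Final heap: [16, 44, 42]


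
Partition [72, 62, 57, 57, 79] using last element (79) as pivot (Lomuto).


Pivot: 79
  72 <= 79: advance i (no swap)
  62 <= 79: advance i (no swap)
  57 <= 79: advance i (no swap)
  57 <= 79: advance i (no swap)
Place pivot at 4: [72, 62, 57, 57, 79]

Partitioned: [72, 62, 57, 57, 79]


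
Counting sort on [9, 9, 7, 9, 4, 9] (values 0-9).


Input: [9, 9, 7, 9, 4, 9]
Counts: [0, 0, 0, 0, 1, 0, 0, 1, 0, 4]

Sorted: [4, 7, 9, 9, 9, 9]


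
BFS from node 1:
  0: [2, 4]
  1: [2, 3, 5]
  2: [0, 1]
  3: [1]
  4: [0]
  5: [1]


Visit 1, enqueue [2, 3, 5]
Visit 2, enqueue [0]
Visit 3, enqueue []
Visit 5, enqueue []
Visit 0, enqueue [4]
Visit 4, enqueue []

BFS order: [1, 2, 3, 5, 0, 4]


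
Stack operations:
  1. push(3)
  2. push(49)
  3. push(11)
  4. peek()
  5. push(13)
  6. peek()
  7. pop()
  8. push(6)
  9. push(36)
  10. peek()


push(3) -> [3]
push(49) -> [3, 49]
push(11) -> [3, 49, 11]
peek()->11
push(13) -> [3, 49, 11, 13]
peek()->13
pop()->13, [3, 49, 11]
push(6) -> [3, 49, 11, 6]
push(36) -> [3, 49, 11, 6, 36]
peek()->36

Final stack: [3, 49, 11, 6, 36]


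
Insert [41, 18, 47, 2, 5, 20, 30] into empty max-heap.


Insert 41: [41]
Insert 18: [41, 18]
Insert 47: [47, 18, 41]
Insert 2: [47, 18, 41, 2]
Insert 5: [47, 18, 41, 2, 5]
Insert 20: [47, 18, 41, 2, 5, 20]
Insert 30: [47, 18, 41, 2, 5, 20, 30]

Final heap: [47, 18, 41, 2, 5, 20, 30]


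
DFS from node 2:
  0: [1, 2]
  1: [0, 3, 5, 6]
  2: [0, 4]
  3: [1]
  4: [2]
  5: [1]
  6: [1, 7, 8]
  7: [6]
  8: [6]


Visit 2, push [4, 0]
Visit 0, push [1]
Visit 1, push [6, 5, 3]
Visit 3, push []
Visit 5, push []
Visit 6, push [8, 7]
Visit 7, push []
Visit 8, push []
Visit 4, push []

DFS order: [2, 0, 1, 3, 5, 6, 7, 8, 4]


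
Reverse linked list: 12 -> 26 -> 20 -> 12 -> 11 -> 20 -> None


Step 1: curr=12, set curr.next=prev(None) | reversed so far: 12
Step 2: curr=26, set curr.next=prev(12) | reversed so far: 26 -> 12
Step 3: curr=20, set curr.next=prev(26) | reversed so far: 20 -> 26 -> 12
Step 4: curr=12, set curr.next=prev(20) | reversed so far: 12 -> 20 -> 26 -> 12
Step 5: curr=11, set curr.next=prev(12) | reversed so far: 11 -> 12 -> 20 -> 26 -> 12
Step 6: curr=20, set curr.next=prev(11) | reversed so far: 20 -> 11 -> 12 -> 20 -> 26 -> 12

20 -> 11 -> 12 -> 20 -> 26 -> 12 -> None


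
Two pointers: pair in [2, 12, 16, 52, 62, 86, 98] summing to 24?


lo=0(2)+hi=6(98)=100
lo=0(2)+hi=5(86)=88
lo=0(2)+hi=4(62)=64
lo=0(2)+hi=3(52)=54
lo=0(2)+hi=2(16)=18
lo=1(12)+hi=2(16)=28

No pair found


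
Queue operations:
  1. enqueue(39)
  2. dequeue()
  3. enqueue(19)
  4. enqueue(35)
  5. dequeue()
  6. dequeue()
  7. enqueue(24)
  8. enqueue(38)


enqueue(39) -> [39]
dequeue()->39, []
enqueue(19) -> [19]
enqueue(35) -> [19, 35]
dequeue()->19, [35]
dequeue()->35, []
enqueue(24) -> [24]
enqueue(38) -> [24, 38]

Final queue: [24, 38]


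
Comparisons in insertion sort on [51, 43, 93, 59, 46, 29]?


Algorithm: insertion sort
Input: [51, 43, 93, 59, 46, 29]
Sorted: [29, 43, 46, 51, 59, 93]

13


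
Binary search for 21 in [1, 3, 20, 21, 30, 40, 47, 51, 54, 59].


Step 1: lo=0, hi=9, mid=4, val=30
Step 2: lo=0, hi=3, mid=1, val=3
Step 3: lo=2, hi=3, mid=2, val=20
Step 4: lo=3, hi=3, mid=3, val=21

Found at index 3


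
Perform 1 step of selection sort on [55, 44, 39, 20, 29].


Initial: [55, 44, 39, 20, 29]
Step 1: min=20 at 3
  Swap: [20, 44, 39, 55, 29]

After 1 step: [20, 44, 39, 55, 29]


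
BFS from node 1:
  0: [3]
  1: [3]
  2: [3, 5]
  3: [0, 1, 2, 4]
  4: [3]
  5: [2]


Visit 1, enqueue [3]
Visit 3, enqueue [0, 2, 4]
Visit 0, enqueue []
Visit 2, enqueue [5]
Visit 4, enqueue []
Visit 5, enqueue []

BFS order: [1, 3, 0, 2, 4, 5]


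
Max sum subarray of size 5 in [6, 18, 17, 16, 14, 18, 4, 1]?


[0:5]: 71
[1:6]: 83
[2:7]: 69
[3:8]: 53

Max: 83 at [1:6]


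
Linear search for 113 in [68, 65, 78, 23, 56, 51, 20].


i=0: 68!=113
i=1: 65!=113
i=2: 78!=113
i=3: 23!=113
i=4: 56!=113
i=5: 51!=113
i=6: 20!=113

Not found, 7 comps


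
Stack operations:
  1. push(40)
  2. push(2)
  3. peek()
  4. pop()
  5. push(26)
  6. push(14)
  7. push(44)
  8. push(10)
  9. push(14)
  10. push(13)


push(40) -> [40]
push(2) -> [40, 2]
peek()->2
pop()->2, [40]
push(26) -> [40, 26]
push(14) -> [40, 26, 14]
push(44) -> [40, 26, 14, 44]
push(10) -> [40, 26, 14, 44, 10]
push(14) -> [40, 26, 14, 44, 10, 14]
push(13) -> [40, 26, 14, 44, 10, 14, 13]

Final stack: [40, 26, 14, 44, 10, 14, 13]


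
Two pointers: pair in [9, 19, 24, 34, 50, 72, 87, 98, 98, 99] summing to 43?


lo=0(9)+hi=9(99)=108
lo=0(9)+hi=8(98)=107
lo=0(9)+hi=7(98)=107
lo=0(9)+hi=6(87)=96
lo=0(9)+hi=5(72)=81
lo=0(9)+hi=4(50)=59
lo=0(9)+hi=3(34)=43

Yes: 9+34=43


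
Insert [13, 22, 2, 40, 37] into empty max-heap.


Insert 13: [13]
Insert 22: [22, 13]
Insert 2: [22, 13, 2]
Insert 40: [40, 22, 2, 13]
Insert 37: [40, 37, 2, 13, 22]

Final heap: [40, 37, 2, 13, 22]


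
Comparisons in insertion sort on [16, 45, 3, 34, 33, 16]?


Algorithm: insertion sort
Input: [16, 45, 3, 34, 33, 16]
Sorted: [3, 16, 16, 33, 34, 45]

12


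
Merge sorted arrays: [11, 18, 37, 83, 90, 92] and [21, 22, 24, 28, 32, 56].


Take 11 from A
Take 18 from A
Take 21 from B
Take 22 from B
Take 24 from B
Take 28 from B
Take 32 from B
Take 37 from A
Take 56 from B

Merged: [11, 18, 21, 22, 24, 28, 32, 37, 56, 83, 90, 92]


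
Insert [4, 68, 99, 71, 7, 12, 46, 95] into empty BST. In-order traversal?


Insert 4: root
Insert 68: R from 4
Insert 99: R from 4 -> R from 68
Insert 71: R from 4 -> R from 68 -> L from 99
Insert 7: R from 4 -> L from 68
Insert 12: R from 4 -> L from 68 -> R from 7
Insert 46: R from 4 -> L from 68 -> R from 7 -> R from 12
Insert 95: R from 4 -> R from 68 -> L from 99 -> R from 71

In-order: [4, 7, 12, 46, 68, 71, 95, 99]


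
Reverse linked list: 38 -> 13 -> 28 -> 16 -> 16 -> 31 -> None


Step 1: curr=38, set curr.next=prev(None) | reversed so far: 38
Step 2: curr=13, set curr.next=prev(38) | reversed so far: 13 -> 38
Step 3: curr=28, set curr.next=prev(13) | reversed so far: 28 -> 13 -> 38
Step 4: curr=16, set curr.next=prev(28) | reversed so far: 16 -> 28 -> 13 -> 38
Step 5: curr=16, set curr.next=prev(16) | reversed so far: 16 -> 16 -> 28 -> 13 -> 38
Step 6: curr=31, set curr.next=prev(16) | reversed so far: 31 -> 16 -> 16 -> 28 -> 13 -> 38

31 -> 16 -> 16 -> 28 -> 13 -> 38 -> None


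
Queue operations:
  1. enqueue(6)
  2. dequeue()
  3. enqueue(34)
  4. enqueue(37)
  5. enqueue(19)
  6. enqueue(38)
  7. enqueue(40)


enqueue(6) -> [6]
dequeue()->6, []
enqueue(34) -> [34]
enqueue(37) -> [34, 37]
enqueue(19) -> [34, 37, 19]
enqueue(38) -> [34, 37, 19, 38]
enqueue(40) -> [34, 37, 19, 38, 40]

Final queue: [34, 37, 19, 38, 40]


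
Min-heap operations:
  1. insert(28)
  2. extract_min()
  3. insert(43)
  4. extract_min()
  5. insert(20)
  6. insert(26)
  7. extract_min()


insert(28) -> [28]
extract_min()->28, []
insert(43) -> [43]
extract_min()->43, []
insert(20) -> [20]
insert(26) -> [20, 26]
extract_min()->20, [26]

Final heap: [26]


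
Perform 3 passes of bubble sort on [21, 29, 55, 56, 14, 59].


Initial: [21, 29, 55, 56, 14, 59]
Pass 1: [21, 29, 55, 14, 56, 59] (1 swaps)
Pass 2: [21, 29, 14, 55, 56, 59] (1 swaps)
Pass 3: [21, 14, 29, 55, 56, 59] (1 swaps)

After 3 passes: [21, 14, 29, 55, 56, 59]


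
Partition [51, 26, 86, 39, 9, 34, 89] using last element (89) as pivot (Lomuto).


Pivot: 89
  51 <= 89: advance i (no swap)
  26 <= 89: advance i (no swap)
  86 <= 89: advance i (no swap)
  39 <= 89: advance i (no swap)
  9 <= 89: advance i (no swap)
  34 <= 89: advance i (no swap)
Place pivot at 6: [51, 26, 86, 39, 9, 34, 89]

Partitioned: [51, 26, 86, 39, 9, 34, 89]


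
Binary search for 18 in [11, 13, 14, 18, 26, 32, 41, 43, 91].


Step 1: lo=0, hi=8, mid=4, val=26
Step 2: lo=0, hi=3, mid=1, val=13
Step 3: lo=2, hi=3, mid=2, val=14
Step 4: lo=3, hi=3, mid=3, val=18

Found at index 3


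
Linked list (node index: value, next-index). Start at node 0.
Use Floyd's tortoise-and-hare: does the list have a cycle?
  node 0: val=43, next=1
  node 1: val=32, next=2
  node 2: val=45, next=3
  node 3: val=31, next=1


Floyd's tortoise (slow, +1) and hare (fast, +2):
  init: slow=0, fast=0
  step 1: slow=1, fast=2
  step 2: slow=2, fast=1
  step 3: slow=3, fast=3
  slow == fast at node 3: cycle detected

Cycle: yes


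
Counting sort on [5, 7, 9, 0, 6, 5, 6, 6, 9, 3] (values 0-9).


Input: [5, 7, 9, 0, 6, 5, 6, 6, 9, 3]
Counts: [1, 0, 0, 1, 0, 2, 3, 1, 0, 2]

Sorted: [0, 3, 5, 5, 6, 6, 6, 7, 9, 9]


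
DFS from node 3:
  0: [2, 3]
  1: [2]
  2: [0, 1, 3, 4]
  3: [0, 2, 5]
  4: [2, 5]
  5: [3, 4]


Visit 3, push [5, 2, 0]
Visit 0, push [2]
Visit 2, push [4, 1]
Visit 1, push []
Visit 4, push [5]
Visit 5, push []

DFS order: [3, 0, 2, 1, 4, 5]


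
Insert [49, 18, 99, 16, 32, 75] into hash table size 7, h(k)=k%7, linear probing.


Insert 49: h=0 -> slot 0
Insert 18: h=4 -> slot 4
Insert 99: h=1 -> slot 1
Insert 16: h=2 -> slot 2
Insert 32: h=4, 1 probes -> slot 5
Insert 75: h=5, 1 probes -> slot 6

Table: [49, 99, 16, None, 18, 32, 75]


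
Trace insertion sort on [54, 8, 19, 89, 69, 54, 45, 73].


Initial: [54, 8, 19, 89, 69, 54, 45, 73]
Insert 8: [8, 54, 19, 89, 69, 54, 45, 73]
Insert 19: [8, 19, 54, 89, 69, 54, 45, 73]
Insert 89: [8, 19, 54, 89, 69, 54, 45, 73]
Insert 69: [8, 19, 54, 69, 89, 54, 45, 73]
Insert 54: [8, 19, 54, 54, 69, 89, 45, 73]
Insert 45: [8, 19, 45, 54, 54, 69, 89, 73]
Insert 73: [8, 19, 45, 54, 54, 69, 73, 89]

Sorted: [8, 19, 45, 54, 54, 69, 73, 89]


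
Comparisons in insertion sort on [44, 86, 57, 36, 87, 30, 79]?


Algorithm: insertion sort
Input: [44, 86, 57, 36, 87, 30, 79]
Sorted: [30, 36, 44, 57, 79, 86, 87]

15


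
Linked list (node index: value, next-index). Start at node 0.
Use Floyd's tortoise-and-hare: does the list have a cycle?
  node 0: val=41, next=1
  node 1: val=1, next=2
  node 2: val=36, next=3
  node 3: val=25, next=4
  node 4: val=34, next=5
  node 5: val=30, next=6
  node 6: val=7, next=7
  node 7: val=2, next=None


Floyd's tortoise (slow, +1) and hare (fast, +2):
  init: slow=0, fast=0
  step 1: slow=1, fast=2
  step 2: slow=2, fast=4
  step 3: slow=3, fast=6
  step 4: fast 6->7->None, no cycle

Cycle: no


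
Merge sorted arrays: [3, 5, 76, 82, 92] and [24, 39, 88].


Take 3 from A
Take 5 from A
Take 24 from B
Take 39 from B
Take 76 from A
Take 82 from A
Take 88 from B

Merged: [3, 5, 24, 39, 76, 82, 88, 92]


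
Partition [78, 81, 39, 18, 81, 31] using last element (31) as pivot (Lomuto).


Pivot: 31
  18 <= 31: swap -> [18, 81, 39, 78, 81, 31]
Place pivot at 1: [18, 31, 39, 78, 81, 81]

Partitioned: [18, 31, 39, 78, 81, 81]


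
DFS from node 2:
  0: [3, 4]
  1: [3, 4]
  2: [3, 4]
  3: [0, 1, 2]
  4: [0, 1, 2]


Visit 2, push [4, 3]
Visit 3, push [1, 0]
Visit 0, push [4]
Visit 4, push [1]
Visit 1, push []

DFS order: [2, 3, 0, 4, 1]


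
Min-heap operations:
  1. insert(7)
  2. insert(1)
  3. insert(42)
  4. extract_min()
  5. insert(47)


insert(7) -> [7]
insert(1) -> [1, 7]
insert(42) -> [1, 7, 42]
extract_min()->1, [7, 42]
insert(47) -> [7, 42, 47]

Final heap: [7, 42, 47]


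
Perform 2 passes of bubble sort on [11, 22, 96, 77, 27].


Initial: [11, 22, 96, 77, 27]
Pass 1: [11, 22, 77, 27, 96] (2 swaps)
Pass 2: [11, 22, 27, 77, 96] (1 swaps)

After 2 passes: [11, 22, 27, 77, 96]


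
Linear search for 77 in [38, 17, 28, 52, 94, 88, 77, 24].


i=0: 38!=77
i=1: 17!=77
i=2: 28!=77
i=3: 52!=77
i=4: 94!=77
i=5: 88!=77
i=6: 77==77 found!

Found at 6, 7 comps


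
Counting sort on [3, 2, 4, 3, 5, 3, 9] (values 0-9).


Input: [3, 2, 4, 3, 5, 3, 9]
Counts: [0, 0, 1, 3, 1, 1, 0, 0, 0, 1]

Sorted: [2, 3, 3, 3, 4, 5, 9]


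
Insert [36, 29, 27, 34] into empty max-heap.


Insert 36: [36]
Insert 29: [36, 29]
Insert 27: [36, 29, 27]
Insert 34: [36, 34, 27, 29]

Final heap: [36, 34, 27, 29]
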